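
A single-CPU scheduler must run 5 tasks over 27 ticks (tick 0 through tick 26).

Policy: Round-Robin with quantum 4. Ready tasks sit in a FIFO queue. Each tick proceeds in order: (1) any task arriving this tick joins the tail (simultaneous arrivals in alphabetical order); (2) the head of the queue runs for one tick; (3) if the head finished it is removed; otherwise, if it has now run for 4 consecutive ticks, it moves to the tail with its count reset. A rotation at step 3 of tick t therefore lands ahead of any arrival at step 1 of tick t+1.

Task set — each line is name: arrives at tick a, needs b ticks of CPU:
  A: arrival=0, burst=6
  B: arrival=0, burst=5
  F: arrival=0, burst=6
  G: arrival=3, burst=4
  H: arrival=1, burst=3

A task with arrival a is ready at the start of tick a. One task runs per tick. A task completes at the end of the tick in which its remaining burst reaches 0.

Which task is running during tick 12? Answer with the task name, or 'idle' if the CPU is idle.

running at tick 12 = H

t=0: queue=[A,B,F] q_used=0 → run A
t=1: queue=[A,B,F,H] q_used=1 → run A
t=2: queue=[A,B,F,H] q_used=2 → run A
t=3: queue=[A,B,F,H,G] q_used=3 → run A
t=4: queue=[B,F,H,G,A] q_used=0 → run B
t=5: queue=[B,F,H,G,A] q_used=1 → run B
t=6: queue=[B,F,H,G,A] q_used=2 → run B
t=7: queue=[B,F,H,G,A] q_used=3 → run B
t=8: queue=[F,H,G,A,B] q_used=0 → run F
t=9: queue=[F,H,G,A,B] q_used=1 → run F
t=10: queue=[F,H,G,A,B] q_used=2 → run F
t=11: queue=[F,H,G,A,B] q_used=3 → run F
t=12: queue=[H,G,A,B,F] q_used=0 → run H
t=13: queue=[H,G,A,B,F] q_used=1 → run H
t=14: queue=[H,G,A,B,F] q_used=2 → run H
t=15: queue=[G,A,B,F] q_used=0 → run G
t=16: queue=[G,A,B,F] q_used=1 → run G
t=17: queue=[G,A,B,F] q_used=2 → run G
t=18: queue=[G,A,B,F] q_used=3 → run G
t=19: queue=[A,B,F] q_used=0 → run A
t=20: queue=[A,B,F] q_used=1 → run A
t=21: queue=[B,F] q_used=0 → run B
t=22: queue=[F] q_used=0 → run F
t=23: queue=[F] q_used=1 → run F
t=24: (idle)
t=25: (idle)
t=26: (idle)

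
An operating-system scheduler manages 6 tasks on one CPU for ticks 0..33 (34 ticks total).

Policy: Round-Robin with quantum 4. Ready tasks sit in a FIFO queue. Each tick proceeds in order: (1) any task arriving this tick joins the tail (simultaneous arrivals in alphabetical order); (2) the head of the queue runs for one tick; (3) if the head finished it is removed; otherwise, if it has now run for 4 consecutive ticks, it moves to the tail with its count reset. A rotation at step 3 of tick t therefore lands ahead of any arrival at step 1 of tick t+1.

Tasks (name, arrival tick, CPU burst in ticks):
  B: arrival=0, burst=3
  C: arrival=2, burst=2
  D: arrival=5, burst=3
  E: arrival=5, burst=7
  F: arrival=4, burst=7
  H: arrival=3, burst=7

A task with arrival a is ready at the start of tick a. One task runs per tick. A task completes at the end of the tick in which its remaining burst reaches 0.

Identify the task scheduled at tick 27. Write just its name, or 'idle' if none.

running at tick 27 = E

t=0: queue=[B] q_used=0 → run B
t=1: queue=[B] q_used=1 → run B
t=2: queue=[B,C] q_used=2 → run B
t=3: queue=[C,H] q_used=0 → run C
t=4: queue=[C,H,F] q_used=1 → run C
t=5: queue=[H,F,D,E] q_used=0 → run H
t=6: queue=[H,F,D,E] q_used=1 → run H
t=7: queue=[H,F,D,E] q_used=2 → run H
t=8: queue=[H,F,D,E] q_used=3 → run H
t=9: queue=[F,D,E,H] q_used=0 → run F
t=10: queue=[F,D,E,H] q_used=1 → run F
t=11: queue=[F,D,E,H] q_used=2 → run F
t=12: queue=[F,D,E,H] q_used=3 → run F
t=13: queue=[D,E,H,F] q_used=0 → run D
t=14: queue=[D,E,H,F] q_used=1 → run D
t=15: queue=[D,E,H,F] q_used=2 → run D
t=16: queue=[E,H,F] q_used=0 → run E
t=17: queue=[E,H,F] q_used=1 → run E
t=18: queue=[E,H,F] q_used=2 → run E
t=19: queue=[E,H,F] q_used=3 → run E
t=20: queue=[H,F,E] q_used=0 → run H
t=21: queue=[H,F,E] q_used=1 → run H
t=22: queue=[H,F,E] q_used=2 → run H
t=23: queue=[F,E] q_used=0 → run F
t=24: queue=[F,E] q_used=1 → run F
t=25: queue=[F,E] q_used=2 → run F
t=26: queue=[E] q_used=0 → run E
t=27: queue=[E] q_used=1 → run E
t=28: queue=[E] q_used=2 → run E
t=29: (idle)
t=30: (idle)
t=31: (idle)
t=32: (idle)
t=33: (idle)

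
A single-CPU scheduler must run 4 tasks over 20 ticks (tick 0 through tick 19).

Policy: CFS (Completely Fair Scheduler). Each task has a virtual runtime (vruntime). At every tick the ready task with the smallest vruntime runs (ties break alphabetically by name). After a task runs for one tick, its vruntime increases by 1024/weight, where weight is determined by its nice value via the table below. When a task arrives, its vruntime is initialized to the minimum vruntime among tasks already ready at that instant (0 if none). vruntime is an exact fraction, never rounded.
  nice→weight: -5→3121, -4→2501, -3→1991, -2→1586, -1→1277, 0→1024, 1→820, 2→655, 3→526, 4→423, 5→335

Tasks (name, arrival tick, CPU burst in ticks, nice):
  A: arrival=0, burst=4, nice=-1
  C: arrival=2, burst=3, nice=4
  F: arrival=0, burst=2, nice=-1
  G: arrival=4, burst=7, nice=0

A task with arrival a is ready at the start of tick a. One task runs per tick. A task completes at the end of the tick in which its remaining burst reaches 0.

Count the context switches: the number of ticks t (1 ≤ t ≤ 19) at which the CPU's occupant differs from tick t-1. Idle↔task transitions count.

context switches = 14

t=0: vr[A=0 F=0] → run A
t=1: vr[A=1024/1277 F=0] → run F
t=2: vr[A=1024/1277 C=1024/1277 F=1024/1277] → run A
t=3: vr[A=2048/1277 C=1024/1277 F=1024/1277] → run C
t=4: vr[A=2048/1277 C=1740800/540171 F=1024/1277 G=1024/1277] → run F
t=5: vr[A=2048/1277 C=1740800/540171 G=1024/1277] → run G
t=6: vr[A=2048/1277 C=1740800/540171 G=2301/1277] → run A
t=7: vr[A=3072/1277 C=1740800/540171 G=2301/1277] → run G
t=8: vr[A=3072/1277 C=1740800/540171 G=3578/1277] → run A
t=9: vr[C=1740800/540171 G=3578/1277] → run G
t=10: vr[C=1740800/540171 G=4855/1277] → run C
t=11: vr[C=3048448/540171 G=4855/1277] → run G
t=12: vr[C=3048448/540171 G=6132/1277] → run G
t=13: vr[C=3048448/540171 G=7409/1277] → run C
t=14: vr[G=7409/1277] → run G
t=15: vr[G=8686/1277] → run G
t=16: (idle)
t=17: (idle)
t=18: (idle)
t=19: (idle)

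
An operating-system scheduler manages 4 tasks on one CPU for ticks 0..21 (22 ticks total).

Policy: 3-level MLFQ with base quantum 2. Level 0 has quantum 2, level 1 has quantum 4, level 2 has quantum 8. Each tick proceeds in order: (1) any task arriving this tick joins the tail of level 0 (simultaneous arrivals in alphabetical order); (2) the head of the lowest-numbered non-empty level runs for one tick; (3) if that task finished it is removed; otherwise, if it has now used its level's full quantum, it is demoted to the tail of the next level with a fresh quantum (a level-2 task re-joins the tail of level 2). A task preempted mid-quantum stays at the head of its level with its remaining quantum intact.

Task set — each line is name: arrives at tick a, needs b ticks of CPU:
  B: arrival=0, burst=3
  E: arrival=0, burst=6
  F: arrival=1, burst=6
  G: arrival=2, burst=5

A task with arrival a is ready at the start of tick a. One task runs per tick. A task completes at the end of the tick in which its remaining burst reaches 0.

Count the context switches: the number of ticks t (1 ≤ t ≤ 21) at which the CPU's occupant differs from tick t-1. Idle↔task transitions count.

t=0: L0/L1/L2 = BE/-/- → run B
t=1: L0/L1/L2 = BEF/-/- → run B
t=2: L0/L1/L2 = EFG/B/- → run E
t=3: L0/L1/L2 = EFG/B/- → run E
t=4: L0/L1/L2 = FG/BE/- → run F
t=5: L0/L1/L2 = FG/BE/- → run F
t=6: L0/L1/L2 = G/BEF/- → run G
t=7: L0/L1/L2 = G/BEF/- → run G
t=8: L0/L1/L2 = -/BEFG/- → run B
t=9: L0/L1/L2 = -/EFG/- → run E
t=10: L0/L1/L2 = -/EFG/- → run E
t=11: L0/L1/L2 = -/EFG/- → run E
t=12: L0/L1/L2 = -/EFG/- → run E
t=13: L0/L1/L2 = -/FG/- → run F
t=14: L0/L1/L2 = -/FG/- → run F
t=15: L0/L1/L2 = -/FG/- → run F
t=16: L0/L1/L2 = -/FG/- → run F
t=17: L0/L1/L2 = -/G/- → run G
t=18: L0/L1/L2 = -/G/- → run G
t=19: L0/L1/L2 = -/G/- → run G
t=20: (idle)
t=21: (idle)

context switches = 8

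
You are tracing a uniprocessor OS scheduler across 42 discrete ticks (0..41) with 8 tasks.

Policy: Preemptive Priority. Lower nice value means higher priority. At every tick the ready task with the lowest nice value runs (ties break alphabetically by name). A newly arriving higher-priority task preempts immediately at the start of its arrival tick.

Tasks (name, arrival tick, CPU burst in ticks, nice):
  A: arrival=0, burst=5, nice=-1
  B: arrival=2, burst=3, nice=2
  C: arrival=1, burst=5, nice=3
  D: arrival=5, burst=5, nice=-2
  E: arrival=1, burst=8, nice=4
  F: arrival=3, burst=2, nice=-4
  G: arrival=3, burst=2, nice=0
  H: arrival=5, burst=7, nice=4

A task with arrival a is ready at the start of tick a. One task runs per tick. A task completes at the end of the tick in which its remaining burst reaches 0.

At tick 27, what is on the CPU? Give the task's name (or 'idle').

running at tick 27 = E

t=0: ready={A} → run A
t=1: ready={A,C,E} → run A
t=2: ready={A,B,C,E} → run A
t=3: ready={A,B,C,E,F,G} → run F
t=4: ready={A,B,C,E,F,G} → run F
t=5: ready={A,B,C,D,E,G,H} → run D
t=6: ready={A,B,C,D,E,G,H} → run D
t=7: ready={A,B,C,D,E,G,H} → run D
t=8: ready={A,B,C,D,E,G,H} → run D
t=9: ready={A,B,C,D,E,G,H} → run D
t=10: ready={A,B,C,E,G,H} → run A
t=11: ready={A,B,C,E,G,H} → run A
t=12: ready={B,C,E,G,H} → run G
t=13: ready={B,C,E,G,H} → run G
t=14: ready={B,C,E,H} → run B
t=15: ready={B,C,E,H} → run B
t=16: ready={B,C,E,H} → run B
t=17: ready={C,E,H} → run C
t=18: ready={C,E,H} → run C
t=19: ready={C,E,H} → run C
t=20: ready={C,E,H} → run C
t=21: ready={C,E,H} → run C
t=22: ready={E,H} → run E
t=23: ready={E,H} → run E
t=24: ready={E,H} → run E
t=25: ready={E,H} → run E
t=26: ready={E,H} → run E
t=27: ready={E,H} → run E
t=28: ready={E,H} → run E
t=29: ready={E,H} → run E
t=30: ready={H} → run H
t=31: ready={H} → run H
t=32: ready={H} → run H
t=33: ready={H} → run H
t=34: ready={H} → run H
t=35: ready={H} → run H
t=36: ready={H} → run H
t=37: (idle)
t=38: (idle)
t=39: (idle)
t=40: (idle)
t=41: (idle)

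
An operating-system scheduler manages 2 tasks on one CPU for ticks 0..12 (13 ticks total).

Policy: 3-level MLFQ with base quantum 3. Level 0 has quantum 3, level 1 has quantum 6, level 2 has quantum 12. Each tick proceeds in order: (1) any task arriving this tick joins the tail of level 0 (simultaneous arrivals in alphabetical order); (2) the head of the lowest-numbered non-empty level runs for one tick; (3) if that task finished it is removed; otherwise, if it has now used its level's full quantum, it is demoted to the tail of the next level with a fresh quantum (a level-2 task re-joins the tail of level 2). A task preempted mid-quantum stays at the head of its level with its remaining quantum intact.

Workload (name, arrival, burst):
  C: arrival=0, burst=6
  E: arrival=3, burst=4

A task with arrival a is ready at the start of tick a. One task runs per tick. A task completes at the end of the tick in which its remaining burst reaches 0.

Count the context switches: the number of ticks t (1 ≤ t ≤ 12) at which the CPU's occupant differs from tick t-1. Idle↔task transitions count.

t=0: L0/L1/L2 = C/-/- → run C
t=1: L0/L1/L2 = C/-/- → run C
t=2: L0/L1/L2 = C/-/- → run C
t=3: L0/L1/L2 = E/C/- → run E
t=4: L0/L1/L2 = E/C/- → run E
t=5: L0/L1/L2 = E/C/- → run E
t=6: L0/L1/L2 = -/CE/- → run C
t=7: L0/L1/L2 = -/CE/- → run C
t=8: L0/L1/L2 = -/CE/- → run C
t=9: L0/L1/L2 = -/E/- → run E
t=10: (idle)
t=11: (idle)
t=12: (idle)

context switches = 4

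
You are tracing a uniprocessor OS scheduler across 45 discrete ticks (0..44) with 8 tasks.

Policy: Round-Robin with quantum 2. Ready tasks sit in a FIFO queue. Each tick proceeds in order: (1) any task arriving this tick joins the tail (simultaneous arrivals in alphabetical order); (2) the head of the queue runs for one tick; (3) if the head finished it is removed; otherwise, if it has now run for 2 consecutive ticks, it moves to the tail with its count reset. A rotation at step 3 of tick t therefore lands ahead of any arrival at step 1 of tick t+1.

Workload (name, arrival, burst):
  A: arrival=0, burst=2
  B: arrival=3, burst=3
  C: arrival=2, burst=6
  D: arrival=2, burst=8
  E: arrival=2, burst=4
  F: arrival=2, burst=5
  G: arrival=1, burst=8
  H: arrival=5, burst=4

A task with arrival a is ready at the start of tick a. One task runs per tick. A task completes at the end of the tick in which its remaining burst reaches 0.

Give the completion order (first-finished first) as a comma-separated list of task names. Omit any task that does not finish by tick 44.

t=0: queue=[A] q_used=0 → run A
t=1: queue=[A,G] q_used=1 → run A
t=2: queue=[G,C,D,E,F] q_used=0 → run G
t=3: queue=[G,C,D,E,F,B] q_used=1 → run G
t=4: queue=[C,D,E,F,B,G] q_used=0 → run C
t=5: queue=[C,D,E,F,B,G,H] q_used=1 → run C
t=6: queue=[D,E,F,B,G,H,C] q_used=0 → run D
t=7: queue=[D,E,F,B,G,H,C] q_used=1 → run D
t=8: queue=[E,F,B,G,H,C,D] q_used=0 → run E
t=9: queue=[E,F,B,G,H,C,D] q_used=1 → run E
t=10: queue=[F,B,G,H,C,D,E] q_used=0 → run F
t=11: queue=[F,B,G,H,C,D,E] q_used=1 → run F
t=12: queue=[B,G,H,C,D,E,F] q_used=0 → run B
t=13: queue=[B,G,H,C,D,E,F] q_used=1 → run B
t=14: queue=[G,H,C,D,E,F,B] q_used=0 → run G
t=15: queue=[G,H,C,D,E,F,B] q_used=1 → run G
t=16: queue=[H,C,D,E,F,B,G] q_used=0 → run H
t=17: queue=[H,C,D,E,F,B,G] q_used=1 → run H
t=18: queue=[C,D,E,F,B,G,H] q_used=0 → run C
t=19: queue=[C,D,E,F,B,G,H] q_used=1 → run C
t=20: queue=[D,E,F,B,G,H,C] q_used=0 → run D
t=21: queue=[D,E,F,B,G,H,C] q_used=1 → run D
t=22: queue=[E,F,B,G,H,C,D] q_used=0 → run E
t=23: queue=[E,F,B,G,H,C,D] q_used=1 → run E
t=24: queue=[F,B,G,H,C,D] q_used=0 → run F
t=25: queue=[F,B,G,H,C,D] q_used=1 → run F
t=26: queue=[B,G,H,C,D,F] q_used=0 → run B
t=27: queue=[G,H,C,D,F] q_used=0 → run G
t=28: queue=[G,H,C,D,F] q_used=1 → run G
t=29: queue=[H,C,D,F,G] q_used=0 → run H
t=30: queue=[H,C,D,F,G] q_used=1 → run H
t=31: queue=[C,D,F,G] q_used=0 → run C
t=32: queue=[C,D,F,G] q_used=1 → run C
t=33: queue=[D,F,G] q_used=0 → run D
t=34: queue=[D,F,G] q_used=1 → run D
t=35: queue=[F,G,D] q_used=0 → run F
t=36: queue=[G,D] q_used=0 → run G
t=37: queue=[G,D] q_used=1 → run G
t=38: queue=[D] q_used=0 → run D
t=39: queue=[D] q_used=1 → run D
t=40: (idle)
t=41: (idle)
t=42: (idle)
t=43: (idle)
t=44: (idle)

completion order = A, E, B, H, C, F, G, D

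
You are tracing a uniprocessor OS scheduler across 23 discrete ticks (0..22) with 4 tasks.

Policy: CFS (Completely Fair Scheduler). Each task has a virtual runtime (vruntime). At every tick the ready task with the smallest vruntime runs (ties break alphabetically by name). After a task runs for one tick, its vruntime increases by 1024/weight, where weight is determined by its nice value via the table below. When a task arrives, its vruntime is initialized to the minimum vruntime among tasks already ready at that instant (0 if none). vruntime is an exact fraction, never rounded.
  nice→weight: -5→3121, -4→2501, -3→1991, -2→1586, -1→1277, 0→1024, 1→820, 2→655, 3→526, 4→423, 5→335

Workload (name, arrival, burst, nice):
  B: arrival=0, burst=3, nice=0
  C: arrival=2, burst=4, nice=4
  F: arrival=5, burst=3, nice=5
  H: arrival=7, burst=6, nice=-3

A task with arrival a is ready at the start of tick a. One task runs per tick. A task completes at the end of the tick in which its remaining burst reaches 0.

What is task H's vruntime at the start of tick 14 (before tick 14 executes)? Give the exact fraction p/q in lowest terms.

t=0: vr[B=0] → run B
t=1: vr[B=1] → run B
t=2: vr[B=2 C=2] → run B
t=3: vr[C=2] → run C
t=4: vr[C=1870/423] → run C
t=5: vr[C=2894/423 F=2894/423] → run C
t=6: vr[C=1306/141 F=2894/423] → run F
t=7: vr[C=1306/141 F=1402642/141705 H=1306/141] → run C
t=8: vr[F=1402642/141705 H=1306/141] → run H
t=9: vr[F=1402642/141705 H=2744630/280731] → run H
t=10: vr[F=1402642/141705 H=2889014/280731] → run F
t=11: vr[F=1835794/141705 H=2889014/280731] → run H
t=12: vr[F=1835794/141705 H=3033398/280731] → run H
t=13: vr[F=1835794/141705 H=3177782/280731] → run H
t=14: vr[F=1835794/141705 H=3322166/280731] → run H
t=15: vr[F=1835794/141705] → run F
t=16: (idle)
t=17: (idle)
t=18: (idle)
t=19: (idle)
t=20: (idle)
t=21: (idle)
t=22: (idle)

vruntime(H, start of tick 14) = 3322166/280731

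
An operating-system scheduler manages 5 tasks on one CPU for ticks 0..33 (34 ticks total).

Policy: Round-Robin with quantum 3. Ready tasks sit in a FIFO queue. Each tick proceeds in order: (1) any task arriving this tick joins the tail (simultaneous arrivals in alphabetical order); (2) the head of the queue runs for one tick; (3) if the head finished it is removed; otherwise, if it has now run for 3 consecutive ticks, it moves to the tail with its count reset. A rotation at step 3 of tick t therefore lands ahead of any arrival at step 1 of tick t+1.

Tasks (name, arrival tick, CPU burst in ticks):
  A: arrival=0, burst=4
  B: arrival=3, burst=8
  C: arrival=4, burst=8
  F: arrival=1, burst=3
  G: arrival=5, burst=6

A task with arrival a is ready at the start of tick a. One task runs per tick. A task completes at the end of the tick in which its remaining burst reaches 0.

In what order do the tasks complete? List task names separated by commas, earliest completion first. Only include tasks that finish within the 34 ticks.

t=0: queue=[A] q_used=0 → run A
t=1: queue=[A,F] q_used=1 → run A
t=2: queue=[A,F] q_used=2 → run A
t=3: queue=[F,A,B] q_used=0 → run F
t=4: queue=[F,A,B,C] q_used=1 → run F
t=5: queue=[F,A,B,C,G] q_used=2 → run F
t=6: queue=[A,B,C,G] q_used=0 → run A
t=7: queue=[B,C,G] q_used=0 → run B
t=8: queue=[B,C,G] q_used=1 → run B
t=9: queue=[B,C,G] q_used=2 → run B
t=10: queue=[C,G,B] q_used=0 → run C
t=11: queue=[C,G,B] q_used=1 → run C
t=12: queue=[C,G,B] q_used=2 → run C
t=13: queue=[G,B,C] q_used=0 → run G
t=14: queue=[G,B,C] q_used=1 → run G
t=15: queue=[G,B,C] q_used=2 → run G
t=16: queue=[B,C,G] q_used=0 → run B
t=17: queue=[B,C,G] q_used=1 → run B
t=18: queue=[B,C,G] q_used=2 → run B
t=19: queue=[C,G,B] q_used=0 → run C
t=20: queue=[C,G,B] q_used=1 → run C
t=21: queue=[C,G,B] q_used=2 → run C
t=22: queue=[G,B,C] q_used=0 → run G
t=23: queue=[G,B,C] q_used=1 → run G
t=24: queue=[G,B,C] q_used=2 → run G
t=25: queue=[B,C] q_used=0 → run B
t=26: queue=[B,C] q_used=1 → run B
t=27: queue=[C] q_used=0 → run C
t=28: queue=[C] q_used=1 → run C
t=29: (idle)
t=30: (idle)
t=31: (idle)
t=32: (idle)
t=33: (idle)

completion order = F, A, G, B, C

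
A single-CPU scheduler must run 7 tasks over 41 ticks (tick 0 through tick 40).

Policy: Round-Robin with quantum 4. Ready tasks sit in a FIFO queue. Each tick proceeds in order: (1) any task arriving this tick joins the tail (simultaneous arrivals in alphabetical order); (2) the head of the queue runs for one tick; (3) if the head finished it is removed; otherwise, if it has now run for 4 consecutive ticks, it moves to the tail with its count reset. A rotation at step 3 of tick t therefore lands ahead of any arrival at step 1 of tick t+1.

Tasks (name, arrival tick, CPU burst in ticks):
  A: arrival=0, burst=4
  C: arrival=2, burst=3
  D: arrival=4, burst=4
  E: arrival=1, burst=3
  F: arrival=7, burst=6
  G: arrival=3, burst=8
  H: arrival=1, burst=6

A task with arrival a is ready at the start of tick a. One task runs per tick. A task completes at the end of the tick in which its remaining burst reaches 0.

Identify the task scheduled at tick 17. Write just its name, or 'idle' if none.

running at tick 17 = G

t=0: queue=[A] q_used=0 → run A
t=1: queue=[A,E,H] q_used=1 → run A
t=2: queue=[A,E,H,C] q_used=2 → run A
t=3: queue=[A,E,H,C,G] q_used=3 → run A
t=4: queue=[E,H,C,G,D] q_used=0 → run E
t=5: queue=[E,H,C,G,D] q_used=1 → run E
t=6: queue=[E,H,C,G,D] q_used=2 → run E
t=7: queue=[H,C,G,D,F] q_used=0 → run H
t=8: queue=[H,C,G,D,F] q_used=1 → run H
t=9: queue=[H,C,G,D,F] q_used=2 → run H
t=10: queue=[H,C,G,D,F] q_used=3 → run H
t=11: queue=[C,G,D,F,H] q_used=0 → run C
t=12: queue=[C,G,D,F,H] q_used=1 → run C
t=13: queue=[C,G,D,F,H] q_used=2 → run C
t=14: queue=[G,D,F,H] q_used=0 → run G
t=15: queue=[G,D,F,H] q_used=1 → run G
t=16: queue=[G,D,F,H] q_used=2 → run G
t=17: queue=[G,D,F,H] q_used=3 → run G
t=18: queue=[D,F,H,G] q_used=0 → run D
t=19: queue=[D,F,H,G] q_used=1 → run D
t=20: queue=[D,F,H,G] q_used=2 → run D
t=21: queue=[D,F,H,G] q_used=3 → run D
t=22: queue=[F,H,G] q_used=0 → run F
t=23: queue=[F,H,G] q_used=1 → run F
t=24: queue=[F,H,G] q_used=2 → run F
t=25: queue=[F,H,G] q_used=3 → run F
t=26: queue=[H,G,F] q_used=0 → run H
t=27: queue=[H,G,F] q_used=1 → run H
t=28: queue=[G,F] q_used=0 → run G
t=29: queue=[G,F] q_used=1 → run G
t=30: queue=[G,F] q_used=2 → run G
t=31: queue=[G,F] q_used=3 → run G
t=32: queue=[F] q_used=0 → run F
t=33: queue=[F] q_used=1 → run F
t=34: (idle)
t=35: (idle)
t=36: (idle)
t=37: (idle)
t=38: (idle)
t=39: (idle)
t=40: (idle)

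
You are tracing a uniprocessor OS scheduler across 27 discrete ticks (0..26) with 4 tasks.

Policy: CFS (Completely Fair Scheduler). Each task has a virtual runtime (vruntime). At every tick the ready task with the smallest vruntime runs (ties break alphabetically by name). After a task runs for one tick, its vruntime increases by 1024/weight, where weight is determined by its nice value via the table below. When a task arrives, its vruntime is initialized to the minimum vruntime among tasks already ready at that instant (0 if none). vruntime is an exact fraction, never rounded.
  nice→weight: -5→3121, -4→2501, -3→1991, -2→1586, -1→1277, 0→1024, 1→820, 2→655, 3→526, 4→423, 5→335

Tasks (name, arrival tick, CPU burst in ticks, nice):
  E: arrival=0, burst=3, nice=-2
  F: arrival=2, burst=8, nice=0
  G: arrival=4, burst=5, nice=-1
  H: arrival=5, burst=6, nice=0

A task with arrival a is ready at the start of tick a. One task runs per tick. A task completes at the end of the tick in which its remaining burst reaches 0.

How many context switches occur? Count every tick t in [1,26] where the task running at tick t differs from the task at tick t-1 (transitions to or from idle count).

t=0: vr[E=0] → run E
t=1: vr[E=512/793] → run E
t=2: vr[E=1024/793 F=1024/793] → run E
t=3: vr[F=1024/793] → run F
t=4: vr[F=1817/793 G=1817/793] → run F
t=5: vr[F=2610/793 G=1817/793 H=1817/793] → run G
t=6: vr[F=2610/793 G=3132341/1012661 H=1817/793] → run H
t=7: vr[F=2610/793 G=3132341/1012661 H=2610/793] → run G
t=8: vr[F=2610/793 G=3944373/1012661 H=2610/793] → run F
t=9: vr[F=3403/793 G=3944373/1012661 H=2610/793] → run H
t=10: vr[F=3403/793 G=3944373/1012661 H=3403/793] → run G
t=11: vr[F=3403/793 G=4756405/1012661 H=3403/793] → run F
t=12: vr[F=4196/793 G=4756405/1012661 H=3403/793] → run H
t=13: vr[F=4196/793 G=4756405/1012661 H=4196/793] → run G
t=14: vr[F=4196/793 G=5568437/1012661 H=4196/793] → run F
t=15: vr[F=4989/793 G=5568437/1012661 H=4196/793] → run H
t=16: vr[F=4989/793 G=5568437/1012661 H=4989/793] → run G
t=17: vr[F=4989/793 H=4989/793] → run F
t=18: vr[F=5782/793 H=4989/793] → run H
t=19: vr[F=5782/793 H=5782/793] → run F
t=20: vr[F=6575/793 H=5782/793] → run H
t=21: vr[F=6575/793] → run F
t=22: (idle)
t=23: (idle)
t=24: (idle)
t=25: (idle)
t=26: (idle)

context switches = 19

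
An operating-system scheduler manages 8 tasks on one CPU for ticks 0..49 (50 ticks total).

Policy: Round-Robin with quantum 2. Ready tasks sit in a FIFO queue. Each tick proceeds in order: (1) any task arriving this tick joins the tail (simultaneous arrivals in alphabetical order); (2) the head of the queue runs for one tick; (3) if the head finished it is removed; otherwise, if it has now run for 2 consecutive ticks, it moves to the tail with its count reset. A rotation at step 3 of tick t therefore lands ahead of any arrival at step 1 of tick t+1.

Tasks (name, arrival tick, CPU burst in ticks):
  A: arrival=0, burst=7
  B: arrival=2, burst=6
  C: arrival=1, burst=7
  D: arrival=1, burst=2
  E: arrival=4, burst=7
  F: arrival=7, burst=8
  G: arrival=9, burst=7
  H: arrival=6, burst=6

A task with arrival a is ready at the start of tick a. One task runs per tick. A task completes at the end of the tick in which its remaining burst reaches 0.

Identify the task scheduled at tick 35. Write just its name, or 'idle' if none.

t=0: queue=[A] q_used=0 → run A
t=1: queue=[A,C,D] q_used=1 → run A
t=2: queue=[C,D,A,B] q_used=0 → run C
t=3: queue=[C,D,A,B] q_used=1 → run C
t=4: queue=[D,A,B,C,E] q_used=0 → run D
t=5: queue=[D,A,B,C,E] q_used=1 → run D
t=6: queue=[A,B,C,E,H] q_used=0 → run A
t=7: queue=[A,B,C,E,H,F] q_used=1 → run A
t=8: queue=[B,C,E,H,F,A] q_used=0 → run B
t=9: queue=[B,C,E,H,F,A,G] q_used=1 → run B
t=10: queue=[C,E,H,F,A,G,B] q_used=0 → run C
t=11: queue=[C,E,H,F,A,G,B] q_used=1 → run C
t=12: queue=[E,H,F,A,G,B,C] q_used=0 → run E
t=13: queue=[E,H,F,A,G,B,C] q_used=1 → run E
t=14: queue=[H,F,A,G,B,C,E] q_used=0 → run H
t=15: queue=[H,F,A,G,B,C,E] q_used=1 → run H
t=16: queue=[F,A,G,B,C,E,H] q_used=0 → run F
t=17: queue=[F,A,G,B,C,E,H] q_used=1 → run F
t=18: queue=[A,G,B,C,E,H,F] q_used=0 → run A
t=19: queue=[A,G,B,C,E,H,F] q_used=1 → run A
t=20: queue=[G,B,C,E,H,F,A] q_used=0 → run G
t=21: queue=[G,B,C,E,H,F,A] q_used=1 → run G
t=22: queue=[B,C,E,H,F,A,G] q_used=0 → run B
t=23: queue=[B,C,E,H,F,A,G] q_used=1 → run B
t=24: queue=[C,E,H,F,A,G,B] q_used=0 → run C
t=25: queue=[C,E,H,F,A,G,B] q_used=1 → run C
t=26: queue=[E,H,F,A,G,B,C] q_used=0 → run E
t=27: queue=[E,H,F,A,G,B,C] q_used=1 → run E
t=28: queue=[H,F,A,G,B,C,E] q_used=0 → run H
t=29: queue=[H,F,A,G,B,C,E] q_used=1 → run H
t=30: queue=[F,A,G,B,C,E,H] q_used=0 → run F
t=31: queue=[F,A,G,B,C,E,H] q_used=1 → run F
t=32: queue=[A,G,B,C,E,H,F] q_used=0 → run A
t=33: queue=[G,B,C,E,H,F] q_used=0 → run G
t=34: queue=[G,B,C,E,H,F] q_used=1 → run G
t=35: queue=[B,C,E,H,F,G] q_used=0 → run B
t=36: queue=[B,C,E,H,F,G] q_used=1 → run B
t=37: queue=[C,E,H,F,G] q_used=0 → run C
t=38: queue=[E,H,F,G] q_used=0 → run E
t=39: queue=[E,H,F,G] q_used=1 → run E
t=40: queue=[H,F,G,E] q_used=0 → run H
t=41: queue=[H,F,G,E] q_used=1 → run H
t=42: queue=[F,G,E] q_used=0 → run F
t=43: queue=[F,G,E] q_used=1 → run F
t=44: queue=[G,E,F] q_used=0 → run G
t=45: queue=[G,E,F] q_used=1 → run G
t=46: queue=[E,F,G] q_used=0 → run E
t=47: queue=[F,G] q_used=0 → run F
t=48: queue=[F,G] q_used=1 → run F
t=49: queue=[G] q_used=0 → run G

running at tick 35 = B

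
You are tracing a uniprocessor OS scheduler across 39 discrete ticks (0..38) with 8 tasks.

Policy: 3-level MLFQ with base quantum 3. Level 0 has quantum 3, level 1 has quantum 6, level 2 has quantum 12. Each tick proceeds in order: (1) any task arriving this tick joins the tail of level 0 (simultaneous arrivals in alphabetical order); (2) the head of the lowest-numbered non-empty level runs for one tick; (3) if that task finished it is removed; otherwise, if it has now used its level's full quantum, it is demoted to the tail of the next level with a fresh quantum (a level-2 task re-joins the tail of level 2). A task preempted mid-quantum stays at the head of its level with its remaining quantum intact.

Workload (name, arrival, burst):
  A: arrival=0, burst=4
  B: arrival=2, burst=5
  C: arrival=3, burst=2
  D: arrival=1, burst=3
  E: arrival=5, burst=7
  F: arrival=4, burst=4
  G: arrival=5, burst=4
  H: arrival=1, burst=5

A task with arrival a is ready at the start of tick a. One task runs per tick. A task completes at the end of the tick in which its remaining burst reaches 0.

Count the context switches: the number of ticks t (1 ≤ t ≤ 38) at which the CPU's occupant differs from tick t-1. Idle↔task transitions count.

context switches = 14

t=0: L0/L1/L2 = A/-/- → run A
t=1: L0/L1/L2 = ADH/-/- → run A
t=2: L0/L1/L2 = ADHB/-/- → run A
t=3: L0/L1/L2 = DHBC/A/- → run D
t=4: L0/L1/L2 = DHBCF/A/- → run D
t=5: L0/L1/L2 = DHBCFEG/A/- → run D
t=6: L0/L1/L2 = HBCFEG/A/- → run H
t=7: L0/L1/L2 = HBCFEG/A/- → run H
t=8: L0/L1/L2 = HBCFEG/A/- → run H
t=9: L0/L1/L2 = BCFEG/AH/- → run B
t=10: L0/L1/L2 = BCFEG/AH/- → run B
t=11: L0/L1/L2 = BCFEG/AH/- → run B
t=12: L0/L1/L2 = CFEG/AHB/- → run C
t=13: L0/L1/L2 = CFEG/AHB/- → run C
t=14: L0/L1/L2 = FEG/AHB/- → run F
t=15: L0/L1/L2 = FEG/AHB/- → run F
t=16: L0/L1/L2 = FEG/AHB/- → run F
t=17: L0/L1/L2 = EG/AHBF/- → run E
t=18: L0/L1/L2 = EG/AHBF/- → run E
t=19: L0/L1/L2 = EG/AHBF/- → run E
t=20: L0/L1/L2 = G/AHBFE/- → run G
t=21: L0/L1/L2 = G/AHBFE/- → run G
t=22: L0/L1/L2 = G/AHBFE/- → run G
t=23: L0/L1/L2 = -/AHBFEG/- → run A
t=24: L0/L1/L2 = -/HBFEG/- → run H
t=25: L0/L1/L2 = -/HBFEG/- → run H
t=26: L0/L1/L2 = -/BFEG/- → run B
t=27: L0/L1/L2 = -/BFEG/- → run B
t=28: L0/L1/L2 = -/FEG/- → run F
t=29: L0/L1/L2 = -/EG/- → run E
t=30: L0/L1/L2 = -/EG/- → run E
t=31: L0/L1/L2 = -/EG/- → run E
t=32: L0/L1/L2 = -/EG/- → run E
t=33: L0/L1/L2 = -/G/- → run G
t=34: (idle)
t=35: (idle)
t=36: (idle)
t=37: (idle)
t=38: (idle)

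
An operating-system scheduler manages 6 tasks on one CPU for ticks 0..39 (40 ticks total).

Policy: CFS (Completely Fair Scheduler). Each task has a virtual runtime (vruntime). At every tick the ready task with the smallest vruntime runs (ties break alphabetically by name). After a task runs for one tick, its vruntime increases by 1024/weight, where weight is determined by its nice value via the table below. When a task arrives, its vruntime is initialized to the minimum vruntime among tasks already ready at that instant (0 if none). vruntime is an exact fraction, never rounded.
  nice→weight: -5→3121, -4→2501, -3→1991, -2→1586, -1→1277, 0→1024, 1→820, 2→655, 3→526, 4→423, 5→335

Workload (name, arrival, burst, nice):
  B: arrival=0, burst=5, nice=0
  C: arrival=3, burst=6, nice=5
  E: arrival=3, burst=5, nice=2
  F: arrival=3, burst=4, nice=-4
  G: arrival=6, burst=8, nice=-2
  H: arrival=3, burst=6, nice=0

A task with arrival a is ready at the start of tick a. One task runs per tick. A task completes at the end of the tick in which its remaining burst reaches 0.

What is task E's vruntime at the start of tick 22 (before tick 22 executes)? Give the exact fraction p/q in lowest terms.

vruntime(E, start of tick 22) = 4013/655

t=0: vr[B=0] → run B
t=1: vr[B=1] → run B
t=2: vr[B=2] → run B
t=3: vr[B=3 C=3 E=3 F=3 H=3] → run B
t=4: vr[B=4 C=3 E=3 F=3 H=3] → run C
t=5: vr[B=4 C=2029/335 E=3 F=3 H=3] → run E
t=6: vr[B=4 C=2029/335 E=2989/655 F=3 G=3 H=3] → run F
t=7: vr[B=4 C=2029/335 E=2989/655 F=8527/2501 G=3 H=3] → run G
t=8: vr[B=4 C=2029/335 E=2989/655 F=8527/2501 G=2891/793 H=3] → run H
t=9: vr[B=4 C=2029/335 E=2989/655 F=8527/2501 G=2891/793 H=4] → run F
t=10: vr[B=4 C=2029/335 E=2989/655 F=9551/2501 G=2891/793 H=4] → run G
t=11: vr[B=4 C=2029/335 E=2989/655 F=9551/2501 G=3403/793 H=4] → run F
t=12: vr[B=4 C=2029/335 E=2989/655 F=10575/2501 G=3403/793 H=4] → run B
t=13: vr[C=2029/335 E=2989/655 F=10575/2501 G=3403/793 H=4] → run H
t=14: vr[C=2029/335 E=2989/655 F=10575/2501 G=3403/793 H=5] → run F
t=15: vr[C=2029/335 E=2989/655 G=3403/793 H=5] → run G
t=16: vr[C=2029/335 E=2989/655 G=3915/793 H=5] → run E
t=17: vr[C=2029/335 E=4013/655 G=3915/793 H=5] → run G
t=18: vr[C=2029/335 E=4013/655 G=4427/793 H=5] → run H
t=19: vr[C=2029/335 E=4013/655 G=4427/793 H=6] → run G
t=20: vr[C=2029/335 E=4013/655 G=4939/793 H=6] → run H
t=21: vr[C=2029/335 E=4013/655 G=4939/793 H=7] → run C
t=22: vr[C=3053/335 E=4013/655 G=4939/793 H=7] → run E
t=23: vr[C=3053/335 E=5037/655 G=4939/793 H=7] → run G
t=24: vr[C=3053/335 E=5037/655 G=5451/793 H=7] → run G
t=25: vr[C=3053/335 E=5037/655 G=5963/793 H=7] → run H
t=26: vr[C=3053/335 E=5037/655 G=5963/793 H=8] → run G
t=27: vr[C=3053/335 E=5037/655 H=8] → run E
t=28: vr[C=3053/335 E=6061/655 H=8] → run H
t=29: vr[C=3053/335 E=6061/655] → run C
t=30: vr[C=4077/335 E=6061/655] → run E
t=31: vr[C=4077/335] → run C
t=32: vr[C=5101/335] → run C
t=33: vr[C=1225/67] → run C
t=34: (idle)
t=35: (idle)
t=36: (idle)
t=37: (idle)
t=38: (idle)
t=39: (idle)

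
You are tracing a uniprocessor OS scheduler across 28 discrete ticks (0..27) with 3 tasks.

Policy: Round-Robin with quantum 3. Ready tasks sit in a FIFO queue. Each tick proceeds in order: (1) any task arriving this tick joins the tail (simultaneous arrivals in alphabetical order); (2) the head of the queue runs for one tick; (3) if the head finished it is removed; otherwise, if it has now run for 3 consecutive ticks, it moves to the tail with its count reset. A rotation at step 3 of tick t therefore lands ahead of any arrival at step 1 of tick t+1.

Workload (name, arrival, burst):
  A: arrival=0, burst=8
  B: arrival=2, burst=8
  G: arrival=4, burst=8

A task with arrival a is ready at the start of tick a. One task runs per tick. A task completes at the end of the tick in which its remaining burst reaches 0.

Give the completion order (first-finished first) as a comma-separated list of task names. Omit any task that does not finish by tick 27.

completion order = A, B, G

t=0: queue=[A] q_used=0 → run A
t=1: queue=[A] q_used=1 → run A
t=2: queue=[A,B] q_used=2 → run A
t=3: queue=[B,A] q_used=0 → run B
t=4: queue=[B,A,G] q_used=1 → run B
t=5: queue=[B,A,G] q_used=2 → run B
t=6: queue=[A,G,B] q_used=0 → run A
t=7: queue=[A,G,B] q_used=1 → run A
t=8: queue=[A,G,B] q_used=2 → run A
t=9: queue=[G,B,A] q_used=0 → run G
t=10: queue=[G,B,A] q_used=1 → run G
t=11: queue=[G,B,A] q_used=2 → run G
t=12: queue=[B,A,G] q_used=0 → run B
t=13: queue=[B,A,G] q_used=1 → run B
t=14: queue=[B,A,G] q_used=2 → run B
t=15: queue=[A,G,B] q_used=0 → run A
t=16: queue=[A,G,B] q_used=1 → run A
t=17: queue=[G,B] q_used=0 → run G
t=18: queue=[G,B] q_used=1 → run G
t=19: queue=[G,B] q_used=2 → run G
t=20: queue=[B,G] q_used=0 → run B
t=21: queue=[B,G] q_used=1 → run B
t=22: queue=[G] q_used=0 → run G
t=23: queue=[G] q_used=1 → run G
t=24: (idle)
t=25: (idle)
t=26: (idle)
t=27: (idle)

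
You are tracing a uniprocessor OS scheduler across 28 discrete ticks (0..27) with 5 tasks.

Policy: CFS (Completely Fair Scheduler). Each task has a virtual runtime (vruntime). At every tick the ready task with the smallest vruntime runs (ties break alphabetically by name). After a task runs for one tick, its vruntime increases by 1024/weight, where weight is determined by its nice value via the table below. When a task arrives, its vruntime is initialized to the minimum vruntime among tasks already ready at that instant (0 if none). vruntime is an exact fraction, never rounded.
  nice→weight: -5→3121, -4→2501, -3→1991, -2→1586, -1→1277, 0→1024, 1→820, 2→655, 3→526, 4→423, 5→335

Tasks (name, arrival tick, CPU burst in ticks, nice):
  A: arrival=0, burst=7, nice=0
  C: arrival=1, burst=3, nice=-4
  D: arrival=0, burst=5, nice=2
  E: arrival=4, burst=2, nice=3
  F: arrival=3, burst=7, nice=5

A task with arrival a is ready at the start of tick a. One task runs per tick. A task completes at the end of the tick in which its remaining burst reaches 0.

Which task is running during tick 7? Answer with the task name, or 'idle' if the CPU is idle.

t=0: vr[A=0 D=0] → run A
t=1: vr[A=1 C=0 D=0] → run C
t=2: vr[A=1 C=1024/2501 D=0] → run D
t=3: vr[A=1 C=1024/2501 D=1024/655 F=1024/2501] → run C
t=4: vr[A=1 C=2048/2501 D=1024/655 E=1024/2501 F=1024/2501] → run E
t=5: vr[A=1 C=2048/2501 D=1024/655 E=1549824/657763 F=1024/2501] → run F
t=6: vr[A=1 C=2048/2501 D=1024/655 E=1549824/657763 F=2904064/837835] → run C
t=7: vr[A=1 D=1024/655 E=1549824/657763 F=2904064/837835] → run A
t=8: vr[A=2 D=1024/655 E=1549824/657763 F=2904064/837835] → run D
t=9: vr[A=2 D=2048/655 E=1549824/657763 F=2904064/837835] → run A
t=10: vr[A=3 D=2048/655 E=1549824/657763 F=2904064/837835] → run E
t=11: vr[A=3 D=2048/655 F=2904064/837835] → run A
t=12: vr[A=4 D=2048/655 F=2904064/837835] → run D
t=13: vr[A=4 D=3072/655 F=2904064/837835] → run F
t=14: vr[A=4 D=3072/655 F=5465088/837835] → run A
t=15: vr[A=5 D=3072/655 F=5465088/837835] → run D
t=16: vr[A=5 D=4096/655 F=5465088/837835] → run A
t=17: vr[A=6 D=4096/655 F=5465088/837835] → run A
t=18: vr[D=4096/655 F=5465088/837835] → run D
t=19: vr[F=5465088/837835] → run F
t=20: vr[F=8026112/837835] → run F
t=21: vr[F=10587136/837835] → run F
t=22: vr[F=2629632/167567] → run F
t=23: vr[F=15709184/837835] → run F
t=24: (idle)
t=25: (idle)
t=26: (idle)
t=27: (idle)

running at tick 7 = A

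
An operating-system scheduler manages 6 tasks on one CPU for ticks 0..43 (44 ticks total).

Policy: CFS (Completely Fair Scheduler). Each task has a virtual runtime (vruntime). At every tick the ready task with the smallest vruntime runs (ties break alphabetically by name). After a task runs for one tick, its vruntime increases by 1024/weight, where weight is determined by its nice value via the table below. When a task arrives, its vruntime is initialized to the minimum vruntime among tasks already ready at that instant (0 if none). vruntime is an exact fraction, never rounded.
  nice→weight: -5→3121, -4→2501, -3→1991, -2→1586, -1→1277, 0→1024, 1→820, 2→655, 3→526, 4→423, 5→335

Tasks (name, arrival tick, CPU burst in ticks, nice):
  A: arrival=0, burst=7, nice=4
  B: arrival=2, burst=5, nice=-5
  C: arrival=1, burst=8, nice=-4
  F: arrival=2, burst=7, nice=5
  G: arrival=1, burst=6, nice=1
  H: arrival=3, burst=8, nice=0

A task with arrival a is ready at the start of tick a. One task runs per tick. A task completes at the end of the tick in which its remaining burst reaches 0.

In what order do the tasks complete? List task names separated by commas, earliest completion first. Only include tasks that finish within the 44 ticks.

completion order = B, C, G, H, A, F

t=0: vr[A=0] → run A
t=1: vr[A=1024/423 C=1024/423 G=1024/423] → run A
t=2: vr[A=2048/423 B=1024/423 C=1024/423 F=1024/423 G=1024/423] → run B
t=3: vr[A=2048/423 B=3629056/1320183 C=1024/423 F=1024/423 G=1024/423 H=1024/423] → run C
t=4: vr[A=2048/423 B=3629056/1320183 C=2994176/1057923 F=1024/423 G=1024/423 H=1024/423] → run F
t=5: vr[A=2048/423 B=3629056/1320183 C=2994176/1057923 F=776192/141705 G=1024/423 H=1024/423] → run G
t=6: vr[A=2048/423 B=3629056/1320183 C=2994176/1057923 F=776192/141705 G=318208/86715 H=1024/423] → run H
t=7: vr[A=2048/423 B=3629056/1320183 C=2994176/1057923 F=776192/141705 G=318208/86715 H=1447/423] → run B
t=8: vr[A=2048/423 B=4062208/1320183 C=2994176/1057923 F=776192/141705 G=318208/86715 H=1447/423] → run C
t=9: vr[A=2048/423 B=4062208/1320183 C=3427328/1057923 F=776192/141705 G=318208/86715 H=1447/423] → run B
t=10: vr[A=2048/423 B=4495360/1320183 C=3427328/1057923 F=776192/141705 G=318208/86715 H=1447/423] → run C
t=11: vr[A=2048/423 B=4495360/1320183 C=3860480/1057923 F=776192/141705 G=318208/86715 H=1447/423] → run B
t=12: vr[A=2048/423 B=4928512/1320183 C=3860480/1057923 F=776192/141705 G=318208/86715 H=1447/423] → run H
t=13: vr[A=2048/423 B=4928512/1320183 C=3860480/1057923 F=776192/141705 G=318208/86715 H=1870/423] → run C
t=14: vr[A=2048/423 B=4928512/1320183 C=4293632/1057923 F=776192/141705 G=318208/86715 H=1870/423] → run G
t=15: vr[A=2048/423 B=4928512/1320183 C=4293632/1057923 F=776192/141705 G=426496/86715 H=1870/423] → run B
t=16: vr[A=2048/423 C=4293632/1057923 F=776192/141705 G=426496/86715 H=1870/423] → run C
t=17: vr[A=2048/423 C=4726784/1057923 F=776192/141705 G=426496/86715 H=1870/423] → run H
t=18: vr[A=2048/423 C=4726784/1057923 F=776192/141705 G=426496/86715 H=2293/423] → run C
t=19: vr[A=2048/423 C=5159936/1057923 F=776192/141705 G=426496/86715 H=2293/423] → run A
t=20: vr[A=1024/141 C=5159936/1057923 F=776192/141705 G=426496/86715 H=2293/423] → run C
t=21: vr[A=1024/141 C=5593088/1057923 F=776192/141705 G=426496/86715 H=2293/423] → run G
t=22: vr[A=1024/141 C=5593088/1057923 F=776192/141705 G=534784/86715 H=2293/423] → run C
t=23: vr[A=1024/141 F=776192/141705 G=534784/86715 H=2293/423] → run H
t=24: vr[A=1024/141 F=776192/141705 G=534784/86715 H=2716/423] → run F
t=25: vr[A=1024/141 F=1209344/141705 G=534784/86715 H=2716/423] → run G
t=26: vr[A=1024/141 F=1209344/141705 G=643072/86715 H=2716/423] → run H
t=27: vr[A=1024/141 F=1209344/141705 G=643072/86715 H=3139/423] → run A
t=28: vr[A=4096/423 F=1209344/141705 G=643072/86715 H=3139/423] → run G
t=29: vr[A=4096/423 F=1209344/141705 G=150272/17343 H=3139/423] → run H
t=30: vr[A=4096/423 F=1209344/141705 G=150272/17343 H=3562/423] → run H
t=31: vr[A=4096/423 F=1209344/141705 G=150272/17343 H=3985/423] → run F
t=32: vr[A=4096/423 F=1642496/141705 G=150272/17343 H=3985/423] → run G
t=33: vr[A=4096/423 F=1642496/141705 H=3985/423] → run H
t=34: vr[A=4096/423 F=1642496/141705] → run A
t=35: vr[A=5120/423 F=1642496/141705] → run F
t=36: vr[A=5120/423 F=2075648/141705] → run A
t=37: vr[A=2048/141 F=2075648/141705] → run A
t=38: vr[F=2075648/141705] → run F
t=39: vr[F=501760/28341] → run F
t=40: vr[F=2941952/141705] → run F
t=41: (idle)
t=42: (idle)
t=43: (idle)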